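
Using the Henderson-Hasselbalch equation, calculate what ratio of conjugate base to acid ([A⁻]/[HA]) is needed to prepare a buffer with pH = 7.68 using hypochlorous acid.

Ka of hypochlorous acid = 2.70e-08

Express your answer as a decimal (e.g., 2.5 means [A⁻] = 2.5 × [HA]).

pKa = -log(2.70e-08) = 7.5686. pH = pKa + log([A⁻]/[HA]), so log([A⁻]/[HA]) = pH − pKa = 7.68 − 7.5686 = 0.1114. [A⁻]/[HA] = 10^(0.1114) = 1.29

[A⁻]/[HA] = 1.29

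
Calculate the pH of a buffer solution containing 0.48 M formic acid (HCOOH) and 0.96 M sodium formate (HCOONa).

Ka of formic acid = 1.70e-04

pKa = -log(1.70e-04) = 3.77. pH = pKa + log([A⁻]/[HA]) = 3.77 + log(0.96/0.48)

pH = 4.07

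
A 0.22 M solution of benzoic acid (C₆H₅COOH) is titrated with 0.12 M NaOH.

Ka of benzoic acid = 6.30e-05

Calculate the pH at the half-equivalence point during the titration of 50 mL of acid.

At half-equivalence [HA] = [A⁻], so Henderson-Hasselbalch gives pH = pKa = -log(6.30e-05) = 4.20.

pH = pKa = 4.20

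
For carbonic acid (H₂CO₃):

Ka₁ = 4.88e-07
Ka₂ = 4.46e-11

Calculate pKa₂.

pKa₂ = -log(Ka₂) = -log(4.46e-11) = 10.35.

pK_{a2} = 10.35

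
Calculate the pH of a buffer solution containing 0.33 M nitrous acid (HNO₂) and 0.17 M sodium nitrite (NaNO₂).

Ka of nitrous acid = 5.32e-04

pKa = -log(5.32e-04) = 3.27. pH = pKa + log([A⁻]/[HA]) = 3.27 + log(0.17/0.33)

pH = 2.99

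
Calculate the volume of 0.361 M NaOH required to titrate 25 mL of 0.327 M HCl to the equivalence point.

At equivalence: moles acid = moles base. moles HCl = 0.327 × 25/1000 = 0.008175 mol. V_base = moles / 0.361 × 1000 = 22.6 mL.

V_{base} = 22.6 mL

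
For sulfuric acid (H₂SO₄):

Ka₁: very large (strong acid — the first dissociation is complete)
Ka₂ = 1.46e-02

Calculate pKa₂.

pKa₂ = -log(Ka₂) = -log(1.46e-02) = 1.84.

pK_{a2} = 1.84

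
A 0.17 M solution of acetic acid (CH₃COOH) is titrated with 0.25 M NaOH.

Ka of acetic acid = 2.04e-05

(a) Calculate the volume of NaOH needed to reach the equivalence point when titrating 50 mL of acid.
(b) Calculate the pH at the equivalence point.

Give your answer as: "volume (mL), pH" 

moles acid = 0.17 × 50/1000 = 0.0085 mol; V_base = moles/0.25 × 1000 = 34.0 mL. At equivalence only the conjugate base is present: [A⁻] = 0.0085/0.084 = 1.0119e-01 M. Kb = Kw/Ka = 4.90e-10; [OH⁻] = √(Kb × [A⁻]) = 7.0430e-06; pOH = 5.15; pH = 14 - pOH = 8.85.

V = 34.0 mL, pH = 8.85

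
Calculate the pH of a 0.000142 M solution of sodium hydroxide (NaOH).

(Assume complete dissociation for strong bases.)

[OH⁻] = 0.000142 M for strong base. pOH = -log[OH⁻] = 3.85, pH = 14 - pOH

pH = 10.15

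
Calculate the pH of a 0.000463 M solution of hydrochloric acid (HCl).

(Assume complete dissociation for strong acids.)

[H⁺] = 0.000463 M for strong acid. pH = -log[H⁺] = -log(0.000463)

pH = 3.33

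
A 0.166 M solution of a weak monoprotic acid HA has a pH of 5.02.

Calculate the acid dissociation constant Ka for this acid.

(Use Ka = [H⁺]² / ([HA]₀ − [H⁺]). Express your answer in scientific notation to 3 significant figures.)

[H⁺] = 10^(−pH) = 10^(−5.02) = 9.550e-06 M. For HA ⇌ H⁺ + A⁻, Ka = [H⁺][A⁻]/[HA] = [H⁺]² / ([HA]₀ − [H⁺]) = (9.550e-06)² / (0.166 − 9.550e-06) = 5.49e-10.

K_a = 5.49e-10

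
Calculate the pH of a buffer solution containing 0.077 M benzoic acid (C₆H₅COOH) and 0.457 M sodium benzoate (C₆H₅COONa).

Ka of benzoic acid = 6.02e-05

pKa = -log(6.02e-05) = 4.22. pH = pKa + log([A⁻]/[HA]) = 4.22 + log(0.457/0.077)

pH = 4.99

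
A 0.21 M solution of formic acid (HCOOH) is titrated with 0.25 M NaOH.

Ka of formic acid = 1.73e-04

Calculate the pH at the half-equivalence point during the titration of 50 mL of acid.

At half-equivalence [HA] = [A⁻], so Henderson-Hasselbalch gives pH = pKa = -log(1.73e-04) = 3.76.

pH = pKa = 3.76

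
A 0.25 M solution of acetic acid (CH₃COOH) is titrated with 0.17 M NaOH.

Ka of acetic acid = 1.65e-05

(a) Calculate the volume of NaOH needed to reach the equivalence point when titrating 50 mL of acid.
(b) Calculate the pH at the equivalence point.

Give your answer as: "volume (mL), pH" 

moles acid = 0.25 × 50/1000 = 0.0125 mol; V_base = moles/0.17 × 1000 = 73.5 mL. At equivalence only the conjugate base is present: [A⁻] = 0.0125/0.124 = 1.0119e-01 M. Kb = Kw/Ka = 6.06e-10; [OH⁻] = √(Kb × [A⁻]) = 7.8312e-06; pOH = 5.11; pH = 14 - pOH = 8.89.

V = 73.5 mL, pH = 8.89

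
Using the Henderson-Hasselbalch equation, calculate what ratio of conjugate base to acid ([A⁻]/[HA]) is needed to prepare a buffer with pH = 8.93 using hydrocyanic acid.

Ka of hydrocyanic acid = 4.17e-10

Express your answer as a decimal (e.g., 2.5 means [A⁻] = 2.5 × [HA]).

pKa = -log(4.17e-10) = 9.3799. pH = pKa + log([A⁻]/[HA]), so log([A⁻]/[HA]) = pH − pKa = 8.93 − 9.3799 = -0.4499. [A⁻]/[HA] = 10^(-0.4499) = 0.355

[A⁻]/[HA] = 0.355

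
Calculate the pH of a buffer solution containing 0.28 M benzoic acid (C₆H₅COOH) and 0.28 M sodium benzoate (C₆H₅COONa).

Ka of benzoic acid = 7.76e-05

pKa = -log(7.76e-05) = 4.11. pH = pKa + log([A⁻]/[HA]) = 4.11 + log(0.28/0.28)

pH = 4.11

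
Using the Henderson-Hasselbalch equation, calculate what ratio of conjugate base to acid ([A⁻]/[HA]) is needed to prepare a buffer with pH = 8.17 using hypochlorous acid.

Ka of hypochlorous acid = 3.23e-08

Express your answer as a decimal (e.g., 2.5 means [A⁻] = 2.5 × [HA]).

pKa = -log(3.23e-08) = 7.4908. pH = pKa + log([A⁻]/[HA]), so log([A⁻]/[HA]) = pH − pKa = 8.17 − 7.4908 = 0.6792. [A⁻]/[HA] = 10^(0.6792) = 4.78

[A⁻]/[HA] = 4.78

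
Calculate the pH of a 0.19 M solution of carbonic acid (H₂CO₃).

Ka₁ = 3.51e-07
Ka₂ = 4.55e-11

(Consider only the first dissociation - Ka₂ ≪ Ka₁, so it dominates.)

First dissociation dominates. From Ka₁ = [H⁺][HA⁻]/[H₂A], x² + Ka₁·x − Ka₁·C = 0 with C = 0.19 M and Ka₁ = 3.51e-07. Solving: [H⁺] = (−Ka₁ + √(Ka₁² + 4·Ka₁·C)) / 2 = 2.5807e-04 M. pH = -log(2.5807e-04) = 3.59.

pH = 3.59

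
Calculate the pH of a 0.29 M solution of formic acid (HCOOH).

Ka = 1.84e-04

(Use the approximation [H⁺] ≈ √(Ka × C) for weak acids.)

[H⁺] = √(Ka × C) = √(1.84e-04 × 0.29) = 7.3048e-03. pH = -log(7.3048e-03)

pH = 2.14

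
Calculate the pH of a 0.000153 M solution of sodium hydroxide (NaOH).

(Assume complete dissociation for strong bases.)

[OH⁻] = 0.000153 M for strong base. pOH = -log[OH⁻] = 3.82, pH = 14 - pOH

pH = 10.18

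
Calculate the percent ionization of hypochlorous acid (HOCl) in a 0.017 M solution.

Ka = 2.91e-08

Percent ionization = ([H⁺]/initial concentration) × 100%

Using Ka equilibrium: x² + Ka×x - Ka×C = 0. Solving: [H⁺] = 2.2227e-05. Percent = (2.2227e-05/0.017) × 100

Percent ionization = 0.131%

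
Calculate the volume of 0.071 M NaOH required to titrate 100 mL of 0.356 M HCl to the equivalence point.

At equivalence: moles acid = moles base. moles HCl = 0.356 × 100/1000 = 0.0356 mol. V_base = moles / 0.071 × 1000 = 501.4 mL.

V_{base} = 501.4 mL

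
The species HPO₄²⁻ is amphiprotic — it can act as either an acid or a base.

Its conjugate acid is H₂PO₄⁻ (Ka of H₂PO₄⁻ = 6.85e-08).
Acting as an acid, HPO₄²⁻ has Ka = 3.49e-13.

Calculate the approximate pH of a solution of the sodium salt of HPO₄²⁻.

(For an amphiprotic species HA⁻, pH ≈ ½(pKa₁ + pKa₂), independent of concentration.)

pKa₁ = -log(6.85e-08) = 7.16; pKa₂ = -log(3.49e-13) = 12.46. For an amphiprotic species, pH ≈ ½(pKa₁ + pKa₂) = ½(7.16 + 12.46) = 9.81.

pH = 9.81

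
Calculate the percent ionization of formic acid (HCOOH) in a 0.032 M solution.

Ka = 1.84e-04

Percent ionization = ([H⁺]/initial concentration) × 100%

Using Ka equilibrium: x² + Ka×x - Ka×C = 0. Solving: [H⁺] = 2.3363e-03. Percent = (2.3363e-03/0.032) × 100

Percent ionization = 7.3%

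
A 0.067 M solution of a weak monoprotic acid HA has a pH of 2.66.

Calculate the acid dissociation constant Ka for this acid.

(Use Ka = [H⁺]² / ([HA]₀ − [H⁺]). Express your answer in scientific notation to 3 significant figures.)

[H⁺] = 10^(−pH) = 10^(−2.66) = 2.188e-03 M. For HA ⇌ H⁺ + A⁻, Ka = [H⁺][A⁻]/[HA] = [H⁺]² / ([HA]₀ − [H⁺]) = (2.188e-03)² / (0.067 − 2.188e-03) = 7.38e-05.

K_a = 7.38e-05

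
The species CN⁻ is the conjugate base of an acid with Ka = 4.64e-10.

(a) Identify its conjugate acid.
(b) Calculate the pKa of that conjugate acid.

(a) The conjugate acid is formed by adding one H⁺ to CN⁻, giving HCN. (b) pKa = -log(Ka) = -log(4.64e-10) = 9.33.

Conjugate acid: HCN; pK_a = 9.33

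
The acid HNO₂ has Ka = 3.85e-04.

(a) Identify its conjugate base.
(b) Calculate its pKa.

(a) The conjugate base is formed by removing one H⁺ from HNO₂, giving NO₂⁻. (b) pKa = -log(Ka) = -log(3.85e-04) = 3.41.

Conjugate base: NO₂⁻; pK_a = 3.41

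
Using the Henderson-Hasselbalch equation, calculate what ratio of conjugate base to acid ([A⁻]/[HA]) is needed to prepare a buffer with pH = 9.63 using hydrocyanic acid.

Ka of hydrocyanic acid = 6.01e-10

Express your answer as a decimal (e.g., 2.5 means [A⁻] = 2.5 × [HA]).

pKa = -log(6.01e-10) = 9.2211. pH = pKa + log([A⁻]/[HA]), so log([A⁻]/[HA]) = pH − pKa = 9.63 − 9.2211 = 0.4089. [A⁻]/[HA] = 10^(0.4089) = 2.56

[A⁻]/[HA] = 2.56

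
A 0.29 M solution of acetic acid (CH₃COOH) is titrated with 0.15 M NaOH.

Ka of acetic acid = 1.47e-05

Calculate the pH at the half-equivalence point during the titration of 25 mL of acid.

At half-equivalence [HA] = [A⁻], so Henderson-Hasselbalch gives pH = pKa = -log(1.47e-05) = 4.83.

pH = pKa = 4.83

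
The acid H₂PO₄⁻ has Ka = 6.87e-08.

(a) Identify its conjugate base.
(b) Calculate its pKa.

(a) The conjugate base is formed by removing one H⁺ from H₂PO₄⁻, giving HPO₄²⁻. (b) pKa = -log(Ka) = -log(6.87e-08) = 7.16.

Conjugate base: HPO₄²⁻; pK_a = 7.16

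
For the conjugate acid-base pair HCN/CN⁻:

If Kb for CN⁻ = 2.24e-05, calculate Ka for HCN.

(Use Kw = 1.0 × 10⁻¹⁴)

For a conjugate pair Ka × Kb = Kw, so Ka = Kw/Kb = 1.0 × 10⁻¹⁴ / 2.24e-05 = 4.46e-10.

K_a = 4.46e-10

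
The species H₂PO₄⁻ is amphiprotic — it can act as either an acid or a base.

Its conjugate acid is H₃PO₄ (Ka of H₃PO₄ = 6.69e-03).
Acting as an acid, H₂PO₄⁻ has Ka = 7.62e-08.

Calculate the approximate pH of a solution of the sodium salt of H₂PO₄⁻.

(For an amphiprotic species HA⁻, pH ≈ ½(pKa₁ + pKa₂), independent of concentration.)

pKa₁ = -log(6.69e-03) = 2.17; pKa₂ = -log(7.62e-08) = 7.12. For an amphiprotic species, pH ≈ ½(pKa₁ + pKa₂) = ½(2.17 + 7.12) = 4.65.

pH = 4.65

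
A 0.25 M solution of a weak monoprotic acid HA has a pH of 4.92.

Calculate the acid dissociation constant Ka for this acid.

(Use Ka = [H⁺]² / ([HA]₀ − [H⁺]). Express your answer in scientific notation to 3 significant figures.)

[H⁺] = 10^(−pH) = 10^(−4.92) = 1.202e-05 M. For HA ⇌ H⁺ + A⁻, Ka = [H⁺][A⁻]/[HA] = [H⁺]² / ([HA]₀ − [H⁺]) = (1.202e-05)² / (0.25 − 1.202e-05) = 5.78e-10.

K_a = 5.78e-10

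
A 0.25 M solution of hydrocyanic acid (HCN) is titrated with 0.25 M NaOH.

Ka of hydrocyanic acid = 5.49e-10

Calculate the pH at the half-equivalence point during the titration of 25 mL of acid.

At half-equivalence [HA] = [A⁻], so Henderson-Hasselbalch gives pH = pKa = -log(5.49e-10) = 9.26.

pH = pKa = 9.26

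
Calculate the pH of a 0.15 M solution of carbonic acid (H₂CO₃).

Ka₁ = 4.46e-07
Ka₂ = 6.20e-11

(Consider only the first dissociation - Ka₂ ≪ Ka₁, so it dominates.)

First dissociation dominates. From Ka₁ = [H⁺][HA⁻]/[H₂A], x² + Ka₁·x − Ka₁·C = 0 with C = 0.15 M and Ka₁ = 4.46e-07. Solving: [H⁺] = (−Ka₁ + √(Ka₁² + 4·Ka₁·C)) / 2 = 2.5843e-04 M. pH = -log(2.5843e-04) = 3.59.

pH = 3.59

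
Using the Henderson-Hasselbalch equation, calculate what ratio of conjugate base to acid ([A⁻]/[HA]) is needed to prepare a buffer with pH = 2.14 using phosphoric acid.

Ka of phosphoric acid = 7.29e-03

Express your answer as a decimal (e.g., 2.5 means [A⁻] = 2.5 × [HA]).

pKa = -log(7.29e-03) = 2.1373. pH = pKa + log([A⁻]/[HA]), so log([A⁻]/[HA]) = pH − pKa = 2.14 − 2.1373 = 0.0027. [A⁻]/[HA] = 10^(0.0027) = 1.01

[A⁻]/[HA] = 1.01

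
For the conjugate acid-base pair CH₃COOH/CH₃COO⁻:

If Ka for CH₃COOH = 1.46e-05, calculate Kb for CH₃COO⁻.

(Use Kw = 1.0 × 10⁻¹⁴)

For a conjugate pair Ka × Kb = Kw, so Kb = Kw/Ka = 1.0 × 10⁻¹⁴ / 1.46e-05 = 6.85e-10.

K_b = 6.85e-10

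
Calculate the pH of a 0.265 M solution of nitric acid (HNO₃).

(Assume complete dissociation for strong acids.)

[H⁺] = 0.265 M for strong acid. pH = -log[H⁺] = -log(0.265)

pH = 0.58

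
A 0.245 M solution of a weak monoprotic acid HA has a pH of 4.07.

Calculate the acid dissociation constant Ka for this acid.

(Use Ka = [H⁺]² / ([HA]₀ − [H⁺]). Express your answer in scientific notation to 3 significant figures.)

[H⁺] = 10^(−pH) = 10^(−4.07) = 8.511e-05 M. For HA ⇌ H⁺ + A⁻, Ka = [H⁺][A⁻]/[HA] = [H⁺]² / ([HA]₀ − [H⁺]) = (8.511e-05)² / (0.245 − 8.511e-05) = 2.96e-08.

K_a = 2.96e-08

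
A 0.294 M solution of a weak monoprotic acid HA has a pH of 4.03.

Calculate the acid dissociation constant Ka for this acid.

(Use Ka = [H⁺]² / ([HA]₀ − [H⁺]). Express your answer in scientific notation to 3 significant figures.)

[H⁺] = 10^(−pH) = 10^(−4.03) = 9.333e-05 M. For HA ⇌ H⁺ + A⁻, Ka = [H⁺][A⁻]/[HA] = [H⁺]² / ([HA]₀ − [H⁺]) = (9.333e-05)² / (0.294 − 9.333e-05) = 2.96e-08.

K_a = 2.96e-08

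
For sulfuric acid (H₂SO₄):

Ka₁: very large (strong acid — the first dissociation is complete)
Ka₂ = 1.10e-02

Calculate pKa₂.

pKa₂ = -log(Ka₂) = -log(1.10e-02) = 1.96.

pK_{a2} = 1.96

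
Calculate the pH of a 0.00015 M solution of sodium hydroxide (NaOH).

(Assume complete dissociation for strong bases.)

[OH⁻] = 0.00015 M for strong base. pOH = -log[OH⁻] = 3.82, pH = 14 - pOH

pH = 10.18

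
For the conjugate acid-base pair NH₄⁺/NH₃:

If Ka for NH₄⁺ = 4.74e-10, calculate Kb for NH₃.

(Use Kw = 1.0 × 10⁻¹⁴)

For a conjugate pair Ka × Kb = Kw, so Kb = Kw/Ka = 1.0 × 10⁻¹⁴ / 4.74e-10 = 2.11e-05.

K_b = 2.11e-05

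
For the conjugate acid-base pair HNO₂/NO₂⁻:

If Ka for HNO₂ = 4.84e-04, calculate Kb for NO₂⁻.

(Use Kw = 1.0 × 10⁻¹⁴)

For a conjugate pair Ka × Kb = Kw, so Kb = Kw/Ka = 1.0 × 10⁻¹⁴ / 4.84e-04 = 2.07e-11.

K_b = 2.07e-11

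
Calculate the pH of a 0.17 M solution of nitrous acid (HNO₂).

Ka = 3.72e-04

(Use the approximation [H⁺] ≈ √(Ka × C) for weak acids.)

[H⁺] = √(Ka × C) = √(3.72e-04 × 0.17) = 7.9524e-03. pH = -log(7.9524e-03)

pH = 2.10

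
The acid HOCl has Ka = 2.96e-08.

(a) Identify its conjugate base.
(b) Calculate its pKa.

(a) The conjugate base is formed by removing one H⁺ from HOCl, giving OCl⁻. (b) pKa = -log(Ka) = -log(2.96e-08) = 7.53.

Conjugate base: OCl⁻; pK_a = 7.53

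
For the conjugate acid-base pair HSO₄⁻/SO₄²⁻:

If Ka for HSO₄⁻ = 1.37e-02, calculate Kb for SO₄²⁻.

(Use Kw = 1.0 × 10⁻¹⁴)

For a conjugate pair Ka × Kb = Kw, so Kb = Kw/Ka = 1.0 × 10⁻¹⁴ / 1.37e-02 = 7.30e-13.

K_b = 7.30e-13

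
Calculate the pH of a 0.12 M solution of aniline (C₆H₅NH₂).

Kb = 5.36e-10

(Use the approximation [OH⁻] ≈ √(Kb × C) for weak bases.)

[OH⁻] = √(Kb × C) = √(5.36e-10 × 0.12) = 8.0200e-06. pOH = 5.10, pH = 14 - pOH

pH = 8.90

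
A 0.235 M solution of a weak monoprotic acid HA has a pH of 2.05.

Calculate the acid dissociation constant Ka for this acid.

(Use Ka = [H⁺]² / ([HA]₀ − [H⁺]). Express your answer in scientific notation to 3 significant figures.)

[H⁺] = 10^(−pH) = 10^(−2.05) = 8.913e-03 M. For HA ⇌ H⁺ + A⁻, Ka = [H⁺][A⁻]/[HA] = [H⁺]² / ([HA]₀ − [H⁺]) = (8.913e-03)² / (0.235 − 8.913e-03) = 3.51e-04.

K_a = 3.51e-04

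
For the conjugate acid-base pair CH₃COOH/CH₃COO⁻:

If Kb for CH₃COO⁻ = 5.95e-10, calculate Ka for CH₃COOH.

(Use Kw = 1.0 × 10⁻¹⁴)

For a conjugate pair Ka × Kb = Kw, so Ka = Kw/Kb = 1.0 × 10⁻¹⁴ / 5.95e-10 = 1.68e-05.

K_a = 1.68e-05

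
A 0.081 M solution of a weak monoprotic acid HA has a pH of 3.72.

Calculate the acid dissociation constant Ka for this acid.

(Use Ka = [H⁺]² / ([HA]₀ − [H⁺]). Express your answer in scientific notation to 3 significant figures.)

[H⁺] = 10^(−pH) = 10^(−3.72) = 1.905e-04 M. For HA ⇌ H⁺ + A⁻, Ka = [H⁺][A⁻]/[HA] = [H⁺]² / ([HA]₀ − [H⁺]) = (1.905e-04)² / (0.081 − 1.905e-04) = 4.49e-07.

K_a = 4.49e-07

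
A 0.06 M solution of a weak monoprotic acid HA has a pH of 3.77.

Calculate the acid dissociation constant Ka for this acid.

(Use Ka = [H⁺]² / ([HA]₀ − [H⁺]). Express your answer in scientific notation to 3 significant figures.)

[H⁺] = 10^(−pH) = 10^(−3.77) = 1.698e-04 M. For HA ⇌ H⁺ + A⁻, Ka = [H⁺][A⁻]/[HA] = [H⁺]² / ([HA]₀ − [H⁺]) = (1.698e-04)² / (0.06 − 1.698e-04) = 4.82e-07.

K_a = 4.82e-07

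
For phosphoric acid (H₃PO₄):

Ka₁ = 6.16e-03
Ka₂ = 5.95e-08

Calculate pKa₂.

pKa₂ = -log(Ka₂) = -log(5.95e-08) = 7.23.

pK_{a2} = 7.23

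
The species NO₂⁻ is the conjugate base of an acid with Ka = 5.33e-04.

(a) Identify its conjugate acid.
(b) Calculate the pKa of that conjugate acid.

(a) The conjugate acid is formed by adding one H⁺ to NO₂⁻, giving HNO₂. (b) pKa = -log(Ka) = -log(5.33e-04) = 3.27.

Conjugate acid: HNO₂; pK_a = 3.27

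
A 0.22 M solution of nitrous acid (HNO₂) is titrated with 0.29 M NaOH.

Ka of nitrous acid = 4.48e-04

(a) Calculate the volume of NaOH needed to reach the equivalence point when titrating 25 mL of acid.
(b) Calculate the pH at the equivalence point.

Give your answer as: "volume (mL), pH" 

moles acid = 0.22 × 25/1000 = 0.0055 mol; V_base = moles/0.29 × 1000 = 19.0 mL. At equivalence only the conjugate base is present: [A⁻] = 0.0055/0.044 = 1.2510e-01 M. Kb = Kw/Ka = 2.23e-11; [OH⁻] = √(Kb × [A⁻]) = 1.6710e-06; pOH = 5.78; pH = 14 - pOH = 8.22.

V = 19.0 mL, pH = 8.22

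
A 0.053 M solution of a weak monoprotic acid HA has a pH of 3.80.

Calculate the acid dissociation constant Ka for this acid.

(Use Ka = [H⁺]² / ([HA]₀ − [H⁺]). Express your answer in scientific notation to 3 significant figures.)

[H⁺] = 10^(−pH) = 10^(−3.80) = 1.585e-04 M. For HA ⇌ H⁺ + A⁻, Ka = [H⁺][A⁻]/[HA] = [H⁺]² / ([HA]₀ − [H⁺]) = (1.585e-04)² / (0.053 − 1.585e-04) = 4.75e-07.

K_a = 4.75e-07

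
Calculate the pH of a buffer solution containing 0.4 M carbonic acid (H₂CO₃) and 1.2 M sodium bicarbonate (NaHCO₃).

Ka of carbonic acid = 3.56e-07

pKa = -log(3.56e-07) = 6.45. pH = pKa + log([A⁻]/[HA]) = 6.45 + log(1.2/0.4)

pH = 6.93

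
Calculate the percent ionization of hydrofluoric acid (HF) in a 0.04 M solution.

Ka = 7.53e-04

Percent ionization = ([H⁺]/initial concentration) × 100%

Using Ka equilibrium: x² + Ka×x - Ka×C = 0. Solving: [H⁺] = 5.1246e-03. Percent = (5.1246e-03/0.04) × 100

Percent ionization = 12.8%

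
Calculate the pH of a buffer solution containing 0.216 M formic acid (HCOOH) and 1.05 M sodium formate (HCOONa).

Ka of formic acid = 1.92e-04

pKa = -log(1.92e-04) = 3.72. pH = pKa + log([A⁻]/[HA]) = 3.72 + log(1.05/0.216)

pH = 4.40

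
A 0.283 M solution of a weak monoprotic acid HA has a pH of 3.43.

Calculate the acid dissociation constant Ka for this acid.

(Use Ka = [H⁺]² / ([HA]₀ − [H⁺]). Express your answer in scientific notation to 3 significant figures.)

[H⁺] = 10^(−pH) = 10^(−3.43) = 3.715e-04 M. For HA ⇌ H⁺ + A⁻, Ka = [H⁺][A⁻]/[HA] = [H⁺]² / ([HA]₀ − [H⁺]) = (3.715e-04)² / (0.283 − 3.715e-04) = 4.88e-07.

K_a = 4.88e-07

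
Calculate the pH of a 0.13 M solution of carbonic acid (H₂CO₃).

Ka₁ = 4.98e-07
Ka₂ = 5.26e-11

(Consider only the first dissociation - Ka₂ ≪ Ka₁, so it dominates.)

First dissociation dominates. From Ka₁ = [H⁺][HA⁻]/[H₂A], x² + Ka₁·x − Ka₁·C = 0 with C = 0.13 M and Ka₁ = 4.98e-07. Solving: [H⁺] = (−Ka₁ + √(Ka₁² + 4·Ka₁·C)) / 2 = 2.5419e-04 M. pH = -log(2.5419e-04) = 3.59.

pH = 3.59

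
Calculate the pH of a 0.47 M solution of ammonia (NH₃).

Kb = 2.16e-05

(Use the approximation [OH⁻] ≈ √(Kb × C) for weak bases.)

[OH⁻] = √(Kb × C) = √(2.16e-05 × 0.47) = 3.1862e-03. pOH = 2.50, pH = 14 - pOH

pH = 11.50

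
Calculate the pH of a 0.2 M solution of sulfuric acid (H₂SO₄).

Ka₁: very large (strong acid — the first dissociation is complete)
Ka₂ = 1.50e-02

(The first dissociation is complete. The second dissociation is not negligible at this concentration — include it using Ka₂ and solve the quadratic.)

First dissociation is complete: [H⁺]₀ = [HSO₄⁻]₀ = C = 0.2 M. Second dissociation HSO₄⁻ ⇌ H⁺ + SO₄²⁻: let x = [SO₄²⁻]. Ka₂ = (C + x)·x / (C − x) = 1.50e-02 → x² + (C + Ka₂)·x − Ka₂·C = 0 → x² + 0.21500·x − 3.000e-03 = 0. x = (−0.21500 + √(0.21500² + 4 × 3.000e-03)) / 2 = 1.3149e-02 M. [H⁺] = C + x = 0.2 + 1.3149e-02 = 2.1315e-01 M. pH = -log(2.1315e-01) = 0.67.

pH = 0.67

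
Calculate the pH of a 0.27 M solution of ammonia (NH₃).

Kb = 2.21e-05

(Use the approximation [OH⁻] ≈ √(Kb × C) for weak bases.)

[OH⁻] = √(Kb × C) = √(2.21e-05 × 0.27) = 2.4427e-03. pOH = 2.61, pH = 14 - pOH

pH = 11.39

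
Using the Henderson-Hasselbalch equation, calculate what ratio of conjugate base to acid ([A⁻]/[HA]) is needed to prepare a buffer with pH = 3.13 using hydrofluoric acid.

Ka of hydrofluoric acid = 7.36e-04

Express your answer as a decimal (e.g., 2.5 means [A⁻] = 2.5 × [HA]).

pKa = -log(7.36e-04) = 3.1331. pH = pKa + log([A⁻]/[HA]), so log([A⁻]/[HA]) = pH − pKa = 3.13 − 3.1331 = -0.0031. [A⁻]/[HA] = 10^(-0.0031) = 0.993

[A⁻]/[HA] = 0.993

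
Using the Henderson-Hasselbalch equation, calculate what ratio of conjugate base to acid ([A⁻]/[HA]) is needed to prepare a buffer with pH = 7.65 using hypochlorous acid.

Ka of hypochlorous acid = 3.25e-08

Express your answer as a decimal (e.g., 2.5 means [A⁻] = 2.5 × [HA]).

pKa = -log(3.25e-08) = 7.4881. pH = pKa + log([A⁻]/[HA]), so log([A⁻]/[HA]) = pH − pKa = 7.65 − 7.4881 = 0.1619. [A⁻]/[HA] = 10^(0.1619) = 1.45

[A⁻]/[HA] = 1.45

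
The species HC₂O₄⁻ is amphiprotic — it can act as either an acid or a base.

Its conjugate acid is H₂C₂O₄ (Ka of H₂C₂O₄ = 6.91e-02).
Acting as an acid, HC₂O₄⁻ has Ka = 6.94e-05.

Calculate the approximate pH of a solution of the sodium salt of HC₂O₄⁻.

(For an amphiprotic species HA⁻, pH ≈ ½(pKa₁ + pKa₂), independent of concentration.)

pKa₁ = -log(6.91e-02) = 1.16; pKa₂ = -log(6.94e-05) = 4.16. For an amphiprotic species, pH ≈ ½(pKa₁ + pKa₂) = ½(1.16 + 4.16) = 2.66.

pH = 2.66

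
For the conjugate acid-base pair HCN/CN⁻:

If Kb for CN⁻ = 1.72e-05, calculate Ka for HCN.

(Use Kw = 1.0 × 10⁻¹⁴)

For a conjugate pair Ka × Kb = Kw, so Ka = Kw/Kb = 1.0 × 10⁻¹⁴ / 1.72e-05 = 5.81e-10.

K_a = 5.81e-10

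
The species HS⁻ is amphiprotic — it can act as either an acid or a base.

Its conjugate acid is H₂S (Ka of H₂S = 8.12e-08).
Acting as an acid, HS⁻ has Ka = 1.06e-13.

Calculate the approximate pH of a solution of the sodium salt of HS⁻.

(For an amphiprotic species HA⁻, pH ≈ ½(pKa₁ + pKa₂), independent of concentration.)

pKa₁ = -log(8.12e-08) = 7.09; pKa₂ = -log(1.06e-13) = 12.97. For an amphiprotic species, pH ≈ ½(pKa₁ + pKa₂) = ½(7.09 + 12.97) = 10.03.

pH = 10.03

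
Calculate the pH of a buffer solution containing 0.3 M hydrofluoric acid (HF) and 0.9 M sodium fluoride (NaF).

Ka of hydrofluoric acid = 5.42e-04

pKa = -log(5.42e-04) = 3.27. pH = pKa + log([A⁻]/[HA]) = 3.27 + log(0.9/0.3)

pH = 3.74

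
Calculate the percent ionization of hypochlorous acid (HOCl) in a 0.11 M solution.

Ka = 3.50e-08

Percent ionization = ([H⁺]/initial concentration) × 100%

Using Ka equilibrium: x² + Ka×x - Ka×C = 0. Solving: [H⁺] = 6.2031e-05. Percent = (6.2031e-05/0.11) × 100

Percent ionization = 0.0564%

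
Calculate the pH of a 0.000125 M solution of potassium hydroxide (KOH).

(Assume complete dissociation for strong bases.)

[OH⁻] = 0.000125 M for strong base. pOH = -log[OH⁻] = 3.90, pH = 14 - pOH

pH = 10.10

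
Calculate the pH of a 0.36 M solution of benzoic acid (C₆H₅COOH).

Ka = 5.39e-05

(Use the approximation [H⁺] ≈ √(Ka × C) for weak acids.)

[H⁺] = √(Ka × C) = √(5.39e-05 × 0.36) = 4.4050e-03. pH = -log(4.4050e-03)

pH = 2.36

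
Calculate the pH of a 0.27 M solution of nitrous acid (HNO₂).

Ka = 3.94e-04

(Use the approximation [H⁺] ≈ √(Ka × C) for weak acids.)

[H⁺] = √(Ka × C) = √(3.94e-04 × 0.27) = 1.0314e-02. pH = -log(1.0314e-02)

pH = 1.99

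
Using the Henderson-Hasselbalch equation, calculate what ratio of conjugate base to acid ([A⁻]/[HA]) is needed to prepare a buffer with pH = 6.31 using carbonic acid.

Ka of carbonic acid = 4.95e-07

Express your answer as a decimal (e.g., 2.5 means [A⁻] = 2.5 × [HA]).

pKa = -log(4.95e-07) = 6.3054. pH = pKa + log([A⁻]/[HA]), so log([A⁻]/[HA]) = pH − pKa = 6.31 − 6.3054 = 0.0046. [A⁻]/[HA] = 10^(0.0046) = 1.01

[A⁻]/[HA] = 1.01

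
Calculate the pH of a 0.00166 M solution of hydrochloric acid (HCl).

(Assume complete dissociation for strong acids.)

[H⁺] = 0.00166 M for strong acid. pH = -log[H⁺] = -log(0.00166)

pH = 2.78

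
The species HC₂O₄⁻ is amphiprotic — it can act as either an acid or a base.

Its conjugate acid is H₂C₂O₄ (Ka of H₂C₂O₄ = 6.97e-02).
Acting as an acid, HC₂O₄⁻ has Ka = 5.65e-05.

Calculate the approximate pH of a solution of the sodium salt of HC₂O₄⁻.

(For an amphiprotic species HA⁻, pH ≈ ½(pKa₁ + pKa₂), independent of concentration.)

pKa₁ = -log(6.97e-02) = 1.16; pKa₂ = -log(5.65e-05) = 4.25. For an amphiprotic species, pH ≈ ½(pKa₁ + pKa₂) = ½(1.16 + 4.25) = 2.70.

pH = 2.70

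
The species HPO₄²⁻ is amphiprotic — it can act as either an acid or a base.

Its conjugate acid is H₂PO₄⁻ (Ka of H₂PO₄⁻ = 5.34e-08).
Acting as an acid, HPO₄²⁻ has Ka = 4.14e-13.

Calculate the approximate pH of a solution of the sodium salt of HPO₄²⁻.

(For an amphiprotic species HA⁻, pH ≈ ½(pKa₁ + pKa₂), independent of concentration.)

pKa₁ = -log(5.34e-08) = 7.27; pKa₂ = -log(4.14e-13) = 12.38. For an amphiprotic species, pH ≈ ½(pKa₁ + pKa₂) = ½(7.27 + 12.38) = 9.83.

pH = 9.83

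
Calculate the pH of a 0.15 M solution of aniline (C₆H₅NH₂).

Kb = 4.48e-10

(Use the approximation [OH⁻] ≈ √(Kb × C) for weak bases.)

[OH⁻] = √(Kb × C) = √(4.48e-10 × 0.15) = 8.1976e-06. pOH = 5.09, pH = 14 - pOH

pH = 8.91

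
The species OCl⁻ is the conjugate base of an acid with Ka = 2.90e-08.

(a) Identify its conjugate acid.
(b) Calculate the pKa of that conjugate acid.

(a) The conjugate acid is formed by adding one H⁺ to OCl⁻, giving HOCl. (b) pKa = -log(Ka) = -log(2.90e-08) = 7.54.

Conjugate acid: HOCl; pK_a = 7.54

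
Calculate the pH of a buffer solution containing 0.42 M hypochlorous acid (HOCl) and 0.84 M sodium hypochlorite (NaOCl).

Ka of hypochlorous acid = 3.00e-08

pKa = -log(3.00e-08) = 7.52. pH = pKa + log([A⁻]/[HA]) = 7.52 + log(0.84/0.42)

pH = 7.82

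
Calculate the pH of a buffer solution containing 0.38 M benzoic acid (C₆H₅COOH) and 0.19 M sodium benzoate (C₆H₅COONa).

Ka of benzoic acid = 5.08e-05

pKa = -log(5.08e-05) = 4.29. pH = pKa + log([A⁻]/[HA]) = 4.29 + log(0.19/0.38)

pH = 3.99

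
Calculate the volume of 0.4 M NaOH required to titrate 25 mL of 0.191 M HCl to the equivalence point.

At equivalence: moles acid = moles base. moles HCl = 0.191 × 25/1000 = 0.004775 mol. V_base = moles / 0.4 × 1000 = 11.9 mL.

V_{base} = 11.9 mL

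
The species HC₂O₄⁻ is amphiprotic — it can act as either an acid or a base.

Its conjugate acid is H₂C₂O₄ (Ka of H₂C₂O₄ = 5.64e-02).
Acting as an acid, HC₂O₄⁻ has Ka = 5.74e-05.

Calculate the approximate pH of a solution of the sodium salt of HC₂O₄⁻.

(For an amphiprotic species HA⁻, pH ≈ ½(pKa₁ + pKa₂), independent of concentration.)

pKa₁ = -log(5.64e-02) = 1.25; pKa₂ = -log(5.74e-05) = 4.24. For an amphiprotic species, pH ≈ ½(pKa₁ + pKa₂) = ½(1.25 + 4.24) = 2.74.

pH = 2.74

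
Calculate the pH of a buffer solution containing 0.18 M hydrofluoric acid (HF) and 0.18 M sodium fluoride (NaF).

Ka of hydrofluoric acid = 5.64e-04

pKa = -log(5.64e-04) = 3.25. pH = pKa + log([A⁻]/[HA]) = 3.25 + log(0.18/0.18)

pH = 3.25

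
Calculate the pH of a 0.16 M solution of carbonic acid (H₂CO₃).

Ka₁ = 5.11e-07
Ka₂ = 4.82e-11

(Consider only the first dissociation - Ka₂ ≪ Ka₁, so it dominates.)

First dissociation dominates. From Ka₁ = [H⁺][HA⁻]/[H₂A], x² + Ka₁·x − Ka₁·C = 0 with C = 0.16 M and Ka₁ = 5.11e-07. Solving: [H⁺] = (−Ka₁ + √(Ka₁² + 4·Ka₁·C)) / 2 = 2.8568e-04 M. pH = -log(2.8568e-04) = 3.54.

pH = 3.54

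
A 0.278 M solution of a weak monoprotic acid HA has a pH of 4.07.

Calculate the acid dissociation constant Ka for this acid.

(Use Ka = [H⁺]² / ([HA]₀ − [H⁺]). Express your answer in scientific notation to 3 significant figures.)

[H⁺] = 10^(−pH) = 10^(−4.07) = 8.511e-05 M. For HA ⇌ H⁺ + A⁻, Ka = [H⁺][A⁻]/[HA] = [H⁺]² / ([HA]₀ − [H⁺]) = (8.511e-05)² / (0.278 − 8.511e-05) = 2.61e-08.

K_a = 2.61e-08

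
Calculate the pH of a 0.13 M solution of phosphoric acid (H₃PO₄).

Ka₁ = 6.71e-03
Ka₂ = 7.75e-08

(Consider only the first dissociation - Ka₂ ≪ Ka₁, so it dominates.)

First dissociation dominates. From Ka₁ = [H⁺][HA⁻]/[H₂A], x² + Ka₁·x − Ka₁·C = 0 with C = 0.13 M and Ka₁ = 6.71e-03. Solving: [H⁺] = (−Ka₁ + √(Ka₁² + 4·Ka₁·C)) / 2 = 2.6370e-02 M. pH = -log(2.6370e-02) = 1.58.

pH = 1.58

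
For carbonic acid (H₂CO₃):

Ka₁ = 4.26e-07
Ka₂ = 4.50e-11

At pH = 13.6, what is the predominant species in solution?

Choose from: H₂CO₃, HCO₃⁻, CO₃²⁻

pKa₁ = 6.37, pKa₂ = 10.35. For a polyprotic acid the predominant species crosses at each pKa: below pKa_n the protonated form dominates, above it the deprotonated form does. At pH = 13.6, the predominant species is CO₃²⁻.

CO₃²⁻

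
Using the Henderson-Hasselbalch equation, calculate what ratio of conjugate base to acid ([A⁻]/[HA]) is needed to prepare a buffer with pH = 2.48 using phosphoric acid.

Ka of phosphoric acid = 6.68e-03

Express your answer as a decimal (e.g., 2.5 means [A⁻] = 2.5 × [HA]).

pKa = -log(6.68e-03) = 2.1752. pH = pKa + log([A⁻]/[HA]), so log([A⁻]/[HA]) = pH − pKa = 2.48 − 2.1752 = 0.3048. [A⁻]/[HA] = 10^(0.3048) = 2.02

[A⁻]/[HA] = 2.02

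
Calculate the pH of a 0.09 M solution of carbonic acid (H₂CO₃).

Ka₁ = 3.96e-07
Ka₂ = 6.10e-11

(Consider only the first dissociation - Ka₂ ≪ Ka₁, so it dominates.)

First dissociation dominates. From Ka₁ = [H⁺][HA⁻]/[H₂A], x² + Ka₁·x − Ka₁·C = 0 with C = 0.09 M and Ka₁ = 3.96e-07. Solving: [H⁺] = (−Ka₁ + √(Ka₁² + 4·Ka₁·C)) / 2 = 1.8859e-04 M. pH = -log(1.8859e-04) = 3.72.

pH = 3.72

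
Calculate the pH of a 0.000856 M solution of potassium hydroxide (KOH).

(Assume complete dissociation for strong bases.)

[OH⁻] = 0.000856 M for strong base. pOH = -log[OH⁻] = 3.07, pH = 14 - pOH

pH = 10.93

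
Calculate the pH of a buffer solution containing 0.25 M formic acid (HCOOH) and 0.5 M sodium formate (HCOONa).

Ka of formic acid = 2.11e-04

pKa = -log(2.11e-04) = 3.68. pH = pKa + log([A⁻]/[HA]) = 3.68 + log(0.5/0.25)

pH = 3.98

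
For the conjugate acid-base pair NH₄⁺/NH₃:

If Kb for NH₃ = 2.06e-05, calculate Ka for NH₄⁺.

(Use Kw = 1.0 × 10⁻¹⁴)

For a conjugate pair Ka × Kb = Kw, so Ka = Kw/Kb = 1.0 × 10⁻¹⁴ / 2.06e-05 = 4.85e-10.

K_a = 4.85e-10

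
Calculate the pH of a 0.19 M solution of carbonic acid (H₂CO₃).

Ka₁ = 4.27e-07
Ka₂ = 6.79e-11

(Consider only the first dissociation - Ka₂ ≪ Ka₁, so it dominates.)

First dissociation dominates. From Ka₁ = [H⁺][HA⁻]/[H₂A], x² + Ka₁·x − Ka₁·C = 0 with C = 0.19 M and Ka₁ = 4.27e-07. Solving: [H⁺] = (−Ka₁ + √(Ka₁² + 4·Ka₁·C)) / 2 = 2.8462e-04 M. pH = -log(2.8462e-04) = 3.55.

pH = 3.55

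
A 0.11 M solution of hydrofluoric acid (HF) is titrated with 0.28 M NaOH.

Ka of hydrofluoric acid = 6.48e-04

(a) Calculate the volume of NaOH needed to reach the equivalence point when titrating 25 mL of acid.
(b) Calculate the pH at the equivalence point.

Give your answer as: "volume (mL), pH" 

moles acid = 0.11 × 25/1000 = 0.00275 mol; V_base = moles/0.28 × 1000 = 9.8 mL. At equivalence only the conjugate base is present: [A⁻] = 0.00275/0.035 = 7.8974e-02 M. Kb = Kw/Ka = 1.54e-11; [OH⁻] = √(Kb × [A⁻]) = 1.1040e-06; pOH = 5.96; pH = 14 - pOH = 8.04.

V = 9.8 mL, pH = 8.04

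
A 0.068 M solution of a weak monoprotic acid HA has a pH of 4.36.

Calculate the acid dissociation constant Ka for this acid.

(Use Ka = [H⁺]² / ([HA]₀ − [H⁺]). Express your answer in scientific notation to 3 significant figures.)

[H⁺] = 10^(−pH) = 10^(−4.36) = 4.365e-05 M. For HA ⇌ H⁺ + A⁻, Ka = [H⁺][A⁻]/[HA] = [H⁺]² / ([HA]₀ − [H⁺]) = (4.365e-05)² / (0.068 − 4.365e-05) = 2.80e-08.

K_a = 2.80e-08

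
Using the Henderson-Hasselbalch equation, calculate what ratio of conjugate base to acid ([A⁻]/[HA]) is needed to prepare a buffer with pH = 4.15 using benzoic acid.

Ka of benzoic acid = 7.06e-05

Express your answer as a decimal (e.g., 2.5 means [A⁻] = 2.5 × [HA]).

pKa = -log(7.06e-05) = 4.1512. pH = pKa + log([A⁻]/[HA]), so log([A⁻]/[HA]) = pH − pKa = 4.15 − 4.1512 = -0.0012. [A⁻]/[HA] = 10^(-0.0012) = 0.997

[A⁻]/[HA] = 0.997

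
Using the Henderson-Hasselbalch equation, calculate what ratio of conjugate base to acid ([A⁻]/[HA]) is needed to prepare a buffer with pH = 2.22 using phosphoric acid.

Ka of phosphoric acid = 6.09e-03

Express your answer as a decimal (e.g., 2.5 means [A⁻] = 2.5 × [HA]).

pKa = -log(6.09e-03) = 2.2154. pH = pKa + log([A⁻]/[HA]), so log([A⁻]/[HA]) = pH − pKa = 2.22 − 2.2154 = 0.0046. [A⁻]/[HA] = 10^(0.0046) = 1.01

[A⁻]/[HA] = 1.01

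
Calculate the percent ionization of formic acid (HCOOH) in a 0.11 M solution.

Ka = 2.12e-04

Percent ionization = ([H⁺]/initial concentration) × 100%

Using Ka equilibrium: x² + Ka×x - Ka×C = 0. Solving: [H⁺] = 4.7242e-03. Percent = (4.7242e-03/0.11) × 100

Percent ionization = 4.29%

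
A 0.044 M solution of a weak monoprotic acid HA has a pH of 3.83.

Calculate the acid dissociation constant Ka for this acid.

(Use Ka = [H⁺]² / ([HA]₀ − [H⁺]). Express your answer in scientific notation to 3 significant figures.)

[H⁺] = 10^(−pH) = 10^(−3.83) = 1.479e-04 M. For HA ⇌ H⁺ + A⁻, Ka = [H⁺][A⁻]/[HA] = [H⁺]² / ([HA]₀ − [H⁺]) = (1.479e-04)² / (0.044 − 1.479e-04) = 4.99e-07.

K_a = 4.99e-07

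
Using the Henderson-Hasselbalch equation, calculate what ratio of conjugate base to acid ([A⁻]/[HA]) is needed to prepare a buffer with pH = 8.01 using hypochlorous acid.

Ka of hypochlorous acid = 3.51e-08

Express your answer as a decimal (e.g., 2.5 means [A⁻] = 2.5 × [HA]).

pKa = -log(3.51e-08) = 7.4547. pH = pKa + log([A⁻]/[HA]), so log([A⁻]/[HA]) = pH − pKa = 8.01 − 7.4547 = 0.5553. [A⁻]/[HA] = 10^(0.5553) = 3.59

[A⁻]/[HA] = 3.59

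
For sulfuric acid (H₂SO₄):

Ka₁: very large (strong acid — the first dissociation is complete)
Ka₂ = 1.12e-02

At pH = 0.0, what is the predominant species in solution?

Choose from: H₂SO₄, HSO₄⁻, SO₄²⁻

The first dissociation is complete, so H₂SO₄ itself is never the predominant species in water; pKa₂ = -log(1.12e-02) = 1.95. For a polyprotic acid the predominant species crosses at each pKa: below pKa_n the protonated form dominates, above it the deprotonated form does. At pH = 0.0, the predominant species is HSO₄⁻.

HSO₄⁻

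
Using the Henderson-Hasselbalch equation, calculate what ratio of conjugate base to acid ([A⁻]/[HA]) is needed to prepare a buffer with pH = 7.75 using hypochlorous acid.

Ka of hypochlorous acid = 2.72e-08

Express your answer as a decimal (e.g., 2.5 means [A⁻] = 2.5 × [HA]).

pKa = -log(2.72e-08) = 7.5654. pH = pKa + log([A⁻]/[HA]), so log([A⁻]/[HA]) = pH − pKa = 7.75 − 7.5654 = 0.1846. [A⁻]/[HA] = 10^(0.1846) = 1.53

[A⁻]/[HA] = 1.53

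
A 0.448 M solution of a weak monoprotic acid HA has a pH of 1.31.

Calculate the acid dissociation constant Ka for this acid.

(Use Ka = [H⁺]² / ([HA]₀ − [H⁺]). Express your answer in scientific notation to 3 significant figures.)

[H⁺] = 10^(−pH) = 10^(−1.31) = 4.898e-02 M. For HA ⇌ H⁺ + A⁻, Ka = [H⁺][A⁻]/[HA] = [H⁺]² / ([HA]₀ − [H⁺]) = (4.898e-02)² / (0.448 − 4.898e-02) = 6.01e-03.

K_a = 6.01e-03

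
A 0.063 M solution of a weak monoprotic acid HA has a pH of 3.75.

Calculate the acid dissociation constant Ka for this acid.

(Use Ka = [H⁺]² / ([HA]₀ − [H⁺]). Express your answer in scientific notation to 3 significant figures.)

[H⁺] = 10^(−pH) = 10^(−3.75) = 1.778e-04 M. For HA ⇌ H⁺ + A⁻, Ka = [H⁺][A⁻]/[HA] = [H⁺]² / ([HA]₀ − [H⁺]) = (1.778e-04)² / (0.063 − 1.778e-04) = 5.03e-07.

K_a = 5.03e-07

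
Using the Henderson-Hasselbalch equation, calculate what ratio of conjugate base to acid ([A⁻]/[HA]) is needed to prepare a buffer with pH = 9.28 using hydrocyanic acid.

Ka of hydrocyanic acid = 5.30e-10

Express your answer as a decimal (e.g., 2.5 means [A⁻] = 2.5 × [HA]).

pKa = -log(5.30e-10) = 9.2757. pH = pKa + log([A⁻]/[HA]), so log([A⁻]/[HA]) = pH − pKa = 9.28 − 9.2757 = 0.0043. [A⁻]/[HA] = 10^(0.0043) = 1.01

[A⁻]/[HA] = 1.01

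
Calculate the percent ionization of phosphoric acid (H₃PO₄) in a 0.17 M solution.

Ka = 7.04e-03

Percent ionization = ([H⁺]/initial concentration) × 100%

Using Ka equilibrium: x² + Ka×x - Ka×C = 0. Solving: [H⁺] = 3.1253e-02. Percent = (3.1253e-02/0.17) × 100

Percent ionization = 18.4%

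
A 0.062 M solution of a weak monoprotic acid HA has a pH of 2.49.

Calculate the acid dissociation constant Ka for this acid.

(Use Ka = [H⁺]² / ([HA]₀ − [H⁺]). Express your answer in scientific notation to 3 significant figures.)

[H⁺] = 10^(−pH) = 10^(−2.49) = 3.236e-03 M. For HA ⇌ H⁺ + A⁻, Ka = [H⁺][A⁻]/[HA] = [H⁺]² / ([HA]₀ − [H⁺]) = (3.236e-03)² / (0.062 − 3.236e-03) = 1.78e-04.

K_a = 1.78e-04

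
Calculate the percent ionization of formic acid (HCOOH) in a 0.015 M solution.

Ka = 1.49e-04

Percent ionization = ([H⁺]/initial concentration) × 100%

Using Ka equilibrium: x² + Ka×x - Ka×C = 0. Solving: [H⁺] = 1.4223e-03. Percent = (1.4223e-03/0.015) × 100

Percent ionization = 9.48%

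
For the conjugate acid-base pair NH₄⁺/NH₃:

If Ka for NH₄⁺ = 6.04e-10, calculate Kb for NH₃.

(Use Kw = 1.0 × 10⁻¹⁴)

For a conjugate pair Ka × Kb = Kw, so Kb = Kw/Ka = 1.0 × 10⁻¹⁴ / 6.04e-10 = 1.66e-05.

K_b = 1.66e-05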